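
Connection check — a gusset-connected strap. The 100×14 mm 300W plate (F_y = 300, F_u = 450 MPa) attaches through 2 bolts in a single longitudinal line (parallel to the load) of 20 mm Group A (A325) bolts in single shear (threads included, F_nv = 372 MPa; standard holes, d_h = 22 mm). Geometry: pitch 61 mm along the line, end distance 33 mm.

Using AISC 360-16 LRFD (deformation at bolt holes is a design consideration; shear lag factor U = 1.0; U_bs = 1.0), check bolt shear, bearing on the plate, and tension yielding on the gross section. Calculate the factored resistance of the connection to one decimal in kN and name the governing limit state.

Bolt shear: A_b = π(20)²/4 = 314.16 mm². φR_n = 0.75 × 372 × 314.16 × 2 × 1 = 175.3 kN.
Bearing (14 mm plate, F_u = 450 MPa): end bolts L_c = 33 − 22/2 = 22, R_n = min(1.2×22×14×450, 2.4×20×14×450) = 166.32 kN/bolt; interior L_c = 61 − 22 = 39, R_n = 294.84 kN/bolt. φR_n = 0.75 × (1×166.32 + 1×294.84) = 345.9 kN.
Tension yield (gross): A_g = 100×14 = 1400 mm². φR_n = 0.90 × 300 × 1400 = 378.0 kN.
Governing: min(175.3, 345.9, 378.0) = 175.3 kN → bolt shear.

175.3 kN (bolt shear governs)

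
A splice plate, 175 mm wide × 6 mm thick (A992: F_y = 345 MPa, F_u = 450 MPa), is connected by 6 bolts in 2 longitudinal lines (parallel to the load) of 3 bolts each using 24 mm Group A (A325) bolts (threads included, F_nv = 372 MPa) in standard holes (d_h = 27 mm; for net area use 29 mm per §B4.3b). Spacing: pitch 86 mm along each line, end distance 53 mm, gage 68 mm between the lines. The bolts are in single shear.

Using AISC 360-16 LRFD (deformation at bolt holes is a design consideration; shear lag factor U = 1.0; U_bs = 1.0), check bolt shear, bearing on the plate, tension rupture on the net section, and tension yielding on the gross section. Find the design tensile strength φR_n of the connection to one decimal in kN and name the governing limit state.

Bolt shear: A_b = π(24)²/4 = 452.39 mm². φR_n = 0.75 × 372 × 452.39 × 6 × 1 = 757.3 kN.
Bearing (6 mm plate, F_u = 450 MPa): end bolts L_c = 53 − 27/2 = 39.5, R_n = min(1.2×39.5×6×450, 2.4×24×6×450) = 127.98 kN/bolt; interior L_c = 86 − 27 = 59, R_n = 155.52 kN/bolt. φR_n = 0.75 × (2×127.98 + 4×155.52) = 658.5 kN.
Tension rupture (net): A_n = (175 − 2×29)×6 = 702 mm² (U = 1.0, A_e = A_n). φR_n = 0.75 × 450 × 702 = 236.9 kN.
Tension yield (gross): A_g = 175×6 = 1050 mm². φR_n = 0.90 × 345 × 1050 = 326.0 kN.
Governing: min(757.3, 658.5, 236.9, 326.0) = 236.9 kN → net-section rupture.

236.9 kN (net-section rupture governs)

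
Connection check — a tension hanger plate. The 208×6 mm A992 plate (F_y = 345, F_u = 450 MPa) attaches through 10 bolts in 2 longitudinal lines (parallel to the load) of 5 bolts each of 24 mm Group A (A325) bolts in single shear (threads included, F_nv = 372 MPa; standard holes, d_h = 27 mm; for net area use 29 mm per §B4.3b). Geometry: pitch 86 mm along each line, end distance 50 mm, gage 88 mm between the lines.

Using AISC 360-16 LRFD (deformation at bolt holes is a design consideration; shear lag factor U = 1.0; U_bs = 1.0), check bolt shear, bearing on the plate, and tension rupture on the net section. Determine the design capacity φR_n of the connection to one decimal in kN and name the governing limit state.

303.8 kN (net-section rupture governs)

Bolt shear: A_b = π(24)²/4 = 452.39 mm². φR_n = 0.75 × 372 × 452.39 × 10 × 1 = 1262.2 kN.
Bearing (6 mm plate, F_u = 450 MPa): end bolts L_c = 50 − 27/2 = 36.5, R_n = min(1.2×36.5×6×450, 2.4×24×6×450) = 118.26 kN/bolt; interior L_c = 86 − 27 = 59, R_n = 155.52 kN/bolt. φR_n = 0.75 × (2×118.26 + 8×155.52) = 1110.5 kN.
Tension rupture (net): A_n = (208 − 2×29)×6 = 900 mm² (U = 1.0, A_e = A_n). φR_n = 0.75 × 450 × 900 = 303.8 kN.
Governing: min(1262.2, 1110.5, 303.8) = 303.8 kN → net-section rupture.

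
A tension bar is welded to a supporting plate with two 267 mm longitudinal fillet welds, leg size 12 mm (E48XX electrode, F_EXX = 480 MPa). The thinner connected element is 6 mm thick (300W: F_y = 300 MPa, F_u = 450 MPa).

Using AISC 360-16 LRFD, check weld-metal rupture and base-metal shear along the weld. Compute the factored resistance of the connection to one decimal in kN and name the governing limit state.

576.7 kN (base-metal shear governs)

Weld metal: throat = 0.707×12 = 8.484 mm, L = 2×267 = 534 mm. φR_n = 0.75 × 0.6 × 480 × 8.484 × 534 = 978.6 kN.
Base metal shear (6 mm plate): yield φR_n = 1.0×0.6×300×6×534 = 576.7 kN; rupture φR_n = 0.75×0.6×450×6×534 = 648.8 kN; take 576.7 kN (yield).
Governing: min(978.6, 576.7) = 576.7 kN → base-metal shear.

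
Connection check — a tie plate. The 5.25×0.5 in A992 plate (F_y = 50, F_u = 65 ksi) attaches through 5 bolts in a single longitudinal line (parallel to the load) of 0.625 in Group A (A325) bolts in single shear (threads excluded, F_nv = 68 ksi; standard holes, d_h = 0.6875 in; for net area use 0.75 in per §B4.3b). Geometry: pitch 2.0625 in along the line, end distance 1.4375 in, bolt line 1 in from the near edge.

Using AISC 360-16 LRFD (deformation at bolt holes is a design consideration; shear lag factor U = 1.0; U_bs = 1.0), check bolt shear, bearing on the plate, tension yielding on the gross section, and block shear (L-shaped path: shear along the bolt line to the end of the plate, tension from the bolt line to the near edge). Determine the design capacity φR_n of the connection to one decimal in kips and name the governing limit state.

Bolt shear: A_b = π(0.625)²/4 = 0.3068 in². φR_n = 0.75 × 68 × 0.3068 × 5 × 1 = 78.2 kips.
Bearing (0.5 in plate, F_u = 65 ksi): end bolts L_c = 1.4375 − 0.6875/2 = 1.09375, R_n = min(1.2×1.09375×0.5×65, 2.4×0.625×0.5×65) = 42.656 kips/bolt; interior L_c = 2.0625 − 0.6875 = 1.375, R_n = 48.75 kips/bolt. φR_n = 0.75 × (1×42.656 + 4×48.75) = 178.2 kips.
Tension yield (gross): A_g = 5.25×0.5 = 2.625 in². φR_n = 0.90 × 50 × 2.625 = 118.1 kips.
Block shear: shear path 1×[1.4375+4×2.0625] = 1×9.6875 in, A_gv = 4.8438, A_nv = 1×(9.6875 − 4.5×0.75)×0.5 = 3.1563 in²; tension to near edge: (1 − 0.5×0.75)×0.5 = 0.3125 in². R_n = min(0.6×65×3.1563, 0.6×50×4.8438) + 1.0×65×0.3125 = min(123.1, 145.31) + 20.313 = 143.41 kips. φR_n = 0.75 × 143.41 = 107.6 kips.
Governing: min(78.2, 178.2, 118.1, 107.6) = 78.2 kips → bolt shear.

78.2 kips (bolt shear governs)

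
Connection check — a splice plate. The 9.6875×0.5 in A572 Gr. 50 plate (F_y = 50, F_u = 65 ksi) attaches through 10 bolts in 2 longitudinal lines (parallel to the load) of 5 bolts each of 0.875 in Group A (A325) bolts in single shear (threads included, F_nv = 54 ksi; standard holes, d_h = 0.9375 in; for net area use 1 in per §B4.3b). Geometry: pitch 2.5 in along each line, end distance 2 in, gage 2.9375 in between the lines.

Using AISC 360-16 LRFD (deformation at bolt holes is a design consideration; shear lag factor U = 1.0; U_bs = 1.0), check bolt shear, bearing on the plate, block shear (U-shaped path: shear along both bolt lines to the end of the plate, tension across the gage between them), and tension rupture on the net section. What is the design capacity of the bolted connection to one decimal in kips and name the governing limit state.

Bolt shear: A_b = π(0.875)²/4 = 0.60132 in². φR_n = 0.75 × 54 × 0.60132 × 10 × 1 = 243.5 kips.
Bearing (0.5 in plate, F_u = 65 ksi): end bolts L_c = 2 − 0.9375/2 = 1.53125, R_n = min(1.2×1.53125×0.5×65, 2.4×0.875×0.5×65) = 59.719 kips/bolt; interior L_c = 2.5 − 0.9375 = 1.5625, R_n = 60.938 kips/bolt. φR_n = 0.75 × (2×59.719 + 8×60.938) = 455.2 kips.
Block shear: shear path 2×[2+4×2.5] = 2×12 in, A_gv = 12, A_nv = 2×(12 − 4.5×1)×0.5 = 7.5 in²; tension across gage: (2.9375 − 1×1)×0.5 = 0.96875 in². R_n = min(0.6×65×7.5, 0.6×50×12) + 1.0×65×0.96875 = min(292.5, 360) + 62.969 = 355.47 kips. φR_n = 0.75 × 355.47 = 266.6 kips.
Tension rupture (net): A_n = (9.6875 − 2×1)×0.5 = 3.8438 in² (U = 1.0, A_e = A_n). φR_n = 0.75 × 65 × 3.8438 = 187.4 kips.
Governing: min(243.5, 455.2, 266.6, 187.4) = 187.4 kips → net-section rupture.

187.4 kips (net-section rupture governs)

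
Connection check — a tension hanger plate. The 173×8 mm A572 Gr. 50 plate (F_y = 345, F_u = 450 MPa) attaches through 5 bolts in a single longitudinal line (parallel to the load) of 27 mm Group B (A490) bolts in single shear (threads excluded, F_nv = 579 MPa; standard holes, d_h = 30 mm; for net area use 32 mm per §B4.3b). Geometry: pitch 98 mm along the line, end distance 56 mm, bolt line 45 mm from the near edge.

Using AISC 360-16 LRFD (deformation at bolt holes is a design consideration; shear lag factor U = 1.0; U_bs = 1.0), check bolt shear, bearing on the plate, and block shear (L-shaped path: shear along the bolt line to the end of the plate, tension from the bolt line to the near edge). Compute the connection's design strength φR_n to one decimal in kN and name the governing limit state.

Bolt shear: A_b = π(27)²/4 = 572.56 mm². φR_n = 0.75 × 579 × 572.56 × 5 × 1 = 1243.2 kN.
Bearing (8 mm plate, F_u = 450 MPa): end bolts L_c = 56 − 30/2 = 41, R_n = min(1.2×41×8×450, 2.4×27×8×450) = 177.12 kN/bolt; interior L_c = 98 − 30 = 68, R_n = 233.28 kN/bolt. φR_n = 0.75 × (1×177.12 + 4×233.28) = 832.7 kN.
Block shear: shear path 1×[56+4×98] = 1×448 mm, A_gv = 3584, A_nv = 1×(448 − 4.5×32)×8 = 2432 mm²; tension to near edge: (45 − 0.5×32)×8 = 232 mm². R_n = min(0.6×450×2432, 0.6×345×3584) + 1.0×450×232 = min(656.64, 741.89) + 104.4 = 761.04 kN. φR_n = 0.75 × 761.04 = 570.8 kN.
Governing: min(1243.2, 832.7, 570.8) = 570.8 kN → block shear.

570.8 kN (block shear governs)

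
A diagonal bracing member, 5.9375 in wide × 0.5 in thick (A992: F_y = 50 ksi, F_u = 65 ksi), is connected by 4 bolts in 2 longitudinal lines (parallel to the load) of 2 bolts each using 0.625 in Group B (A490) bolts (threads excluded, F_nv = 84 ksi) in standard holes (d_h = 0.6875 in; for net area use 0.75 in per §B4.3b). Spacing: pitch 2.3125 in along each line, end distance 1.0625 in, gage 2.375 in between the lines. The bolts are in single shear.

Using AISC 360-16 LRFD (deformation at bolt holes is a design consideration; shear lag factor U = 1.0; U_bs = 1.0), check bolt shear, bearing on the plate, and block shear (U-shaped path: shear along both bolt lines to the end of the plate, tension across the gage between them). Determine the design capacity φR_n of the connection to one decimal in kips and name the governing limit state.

77.3 kips (bolt shear governs)

Bolt shear: A_b = π(0.625)²/4 = 0.3068 in². φR_n = 0.75 × 84 × 0.3068 × 4 × 1 = 77.3 kips.
Bearing (0.5 in plate, F_u = 65 ksi): end bolts L_c = 1.0625 − 0.6875/2 = 0.71875, R_n = min(1.2×0.71875×0.5×65, 2.4×0.625×0.5×65) = 28.031 kips/bolt; interior L_c = 2.3125 − 0.6875 = 1.625, R_n = 48.75 kips/bolt. φR_n = 0.75 × (2×28.031 + 2×48.75) = 115.2 kips.
Block shear: shear path 2×[1.0625+1×2.3125] = 2×3.375 in, A_gv = 3.375, A_nv = 2×(3.375 − 1.5×0.75)×0.5 = 2.25 in²; tension across gage: (2.375 − 1×0.75)×0.5 = 0.8125 in². R_n = min(0.6×65×2.25, 0.6×50×3.375) + 1.0×65×0.8125 = min(87.75, 101.25) + 52.813 = 140.56 kips. φR_n = 0.75 × 140.56 = 105.4 kips.
Governing: min(77.3, 115.2, 105.4) = 77.3 kips → bolt shear.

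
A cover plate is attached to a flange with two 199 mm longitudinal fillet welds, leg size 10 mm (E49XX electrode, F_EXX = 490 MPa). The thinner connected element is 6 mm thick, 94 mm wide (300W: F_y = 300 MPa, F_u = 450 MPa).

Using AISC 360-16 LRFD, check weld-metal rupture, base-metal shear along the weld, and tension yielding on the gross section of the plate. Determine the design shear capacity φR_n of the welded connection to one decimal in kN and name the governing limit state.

Weld metal: throat = 0.707×10 = 7.07 mm, L = 2×199 = 398 mm. φR_n = 0.75 × 0.6 × 490 × 7.07 × 398 = 620.5 kN.
Base metal shear (6 mm plate): yield φR_n = 1.0×0.6×300×6×398 = 429.8 kN; rupture φR_n = 0.75×0.6×450×6×398 = 483.6 kN; take 429.8 kN (yield).
Tension yield (gross): A_g = 94×6 = 564 mm². φR_n = 0.90 × 300 × 564 = 152.3 kN.
Governing: min(620.5, 429.8, 152.3) = 152.3 kN → gross-section yield.

152.3 kN (gross-section yield governs)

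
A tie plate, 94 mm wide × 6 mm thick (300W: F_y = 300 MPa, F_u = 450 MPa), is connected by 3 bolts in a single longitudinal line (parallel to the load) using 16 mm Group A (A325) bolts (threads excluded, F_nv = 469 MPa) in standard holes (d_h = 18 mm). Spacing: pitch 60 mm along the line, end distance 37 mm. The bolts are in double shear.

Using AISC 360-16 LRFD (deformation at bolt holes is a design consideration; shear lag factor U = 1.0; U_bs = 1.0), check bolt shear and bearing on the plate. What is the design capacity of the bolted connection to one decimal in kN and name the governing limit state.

Bolt shear: A_b = π(16)²/4 = 201.06 mm². φR_n = 0.75 × 469 × 201.06 × 3 × 2 = 424.3 kN.
Bearing (6 mm plate, F_u = 450 MPa): end bolts L_c = 37 − 18/2 = 28, R_n = min(1.2×28×6×450, 2.4×16×6×450) = 90.72 kN/bolt; interior L_c = 60 − 18 = 42, R_n = 103.68 kN/bolt. φR_n = 0.75 × (1×90.72 + 2×103.68) = 223.6 kN.
Governing: min(424.3, 223.6) = 223.6 kN → bearing.

223.6 kN (bearing governs)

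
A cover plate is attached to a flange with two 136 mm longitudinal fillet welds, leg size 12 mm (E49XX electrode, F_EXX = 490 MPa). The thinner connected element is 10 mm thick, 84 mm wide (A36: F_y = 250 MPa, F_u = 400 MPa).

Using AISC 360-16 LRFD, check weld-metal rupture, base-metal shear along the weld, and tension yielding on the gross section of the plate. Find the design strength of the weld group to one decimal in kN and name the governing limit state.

189.0 kN (gross-section yield governs)

Weld metal: throat = 0.707×12 = 8.484 mm, L = 2×136 = 272 mm. φR_n = 0.75 × 0.6 × 490 × 8.484 × 272 = 508.8 kN.
Base metal shear (10 mm plate): yield φR_n = 1.0×0.6×250×10×272 = 408.0 kN; rupture φR_n = 0.75×0.6×400×10×272 = 489.6 kN; take 408.0 kN (yield).
Tension yield (gross): A_g = 84×10 = 840 mm². φR_n = 0.90 × 250 × 840 = 189.0 kN.
Governing: min(508.8, 408.0, 189.0) = 189.0 kN → gross-section yield.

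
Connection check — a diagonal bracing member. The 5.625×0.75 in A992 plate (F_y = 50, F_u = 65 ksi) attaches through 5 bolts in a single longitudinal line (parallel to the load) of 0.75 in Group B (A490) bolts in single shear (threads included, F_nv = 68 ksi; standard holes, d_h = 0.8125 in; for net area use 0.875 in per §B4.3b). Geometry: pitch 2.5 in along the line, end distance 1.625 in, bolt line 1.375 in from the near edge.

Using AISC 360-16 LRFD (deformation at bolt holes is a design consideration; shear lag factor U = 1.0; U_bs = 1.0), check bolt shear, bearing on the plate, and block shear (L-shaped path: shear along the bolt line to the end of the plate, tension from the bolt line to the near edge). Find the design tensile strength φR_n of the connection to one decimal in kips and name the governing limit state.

112.7 kips (bolt shear governs)

Bolt shear: A_b = π(0.75)²/4 = 0.44179 in². φR_n = 0.75 × 68 × 0.44179 × 5 × 1 = 112.7 kips.
Bearing (0.75 in plate, F_u = 65 ksi): end bolts L_c = 1.625 − 0.8125/2 = 1.21875, R_n = min(1.2×1.21875×0.75×65, 2.4×0.75×0.75×65) = 71.297 kips/bolt; interior L_c = 2.5 − 0.8125 = 1.6875, R_n = 87.75 kips/bolt. φR_n = 0.75 × (1×71.297 + 4×87.75) = 316.7 kips.
Block shear: shear path 1×[1.625+4×2.5] = 1×11.625 in, A_gv = 8.7188, A_nv = 1×(11.625 − 4.5×0.875)×0.75 = 5.7656 in²; tension to near edge: (1.375 − 0.5×0.875)×0.75 = 0.70313 in². R_n = min(0.6×65×5.7656, 0.6×50×8.7188) + 1.0×65×0.70313 = min(224.86, 261.56) + 45.703 = 270.56 kips. φR_n = 0.75 × 270.56 = 202.9 kips.
Governing: min(112.7, 316.7, 202.9) = 112.7 kips → bolt shear.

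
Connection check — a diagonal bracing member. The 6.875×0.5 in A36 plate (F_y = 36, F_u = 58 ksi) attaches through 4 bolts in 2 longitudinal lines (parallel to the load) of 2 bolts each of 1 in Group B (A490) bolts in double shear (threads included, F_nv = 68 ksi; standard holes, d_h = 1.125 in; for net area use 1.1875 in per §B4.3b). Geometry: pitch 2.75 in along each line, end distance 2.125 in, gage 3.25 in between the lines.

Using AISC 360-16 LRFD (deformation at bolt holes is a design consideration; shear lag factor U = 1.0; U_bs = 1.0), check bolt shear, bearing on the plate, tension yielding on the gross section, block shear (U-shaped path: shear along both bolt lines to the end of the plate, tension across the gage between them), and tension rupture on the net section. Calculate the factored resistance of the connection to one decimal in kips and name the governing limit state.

97.9 kips (net-section rupture governs)

Bolt shear: A_b = π(1)²/4 = 0.7854 in². φR_n = 0.75 × 68 × 0.7854 × 4 × 2 = 320.4 kips.
Bearing (0.5 in plate, F_u = 58 ksi): end bolts L_c = 2.125 − 1.125/2 = 1.5625, R_n = min(1.2×1.5625×0.5×58, 2.4×1×0.5×58) = 54.375 kips/bolt; interior L_c = 2.75 − 1.125 = 1.625, R_n = 56.55 kips/bolt. φR_n = 0.75 × (2×54.375 + 2×56.55) = 166.4 kips.
Tension yield (gross): A_g = 6.875×0.5 = 3.4375 in². φR_n = 0.90 × 36 × 3.4375 = 111.4 kips.
Block shear: shear path 2×[2.125+1×2.75] = 2×4.875 in, A_gv = 4.875, A_nv = 2×(4.875 − 1.5×1.1875)×0.5 = 3.0938 in²; tension across gage: (3.25 − 1×1.1875)×0.5 = 1.0313 in². R_n = min(0.6×58×3.0938, 0.6×36×4.875) + 1.0×58×1.0313 = min(107.66, 105.3) + 59.815 = 165.12 kips. φR_n = 0.75 × 165.12 = 123.8 kips.
Tension rupture (net): A_n = (6.875 − 2×1.1875)×0.5 = 2.25 in² (U = 1.0, A_e = A_n). φR_n = 0.75 × 58 × 2.25 = 97.9 kips.
Governing: min(320.4, 166.4, 111.4, 123.8, 97.9) = 97.9 kips → net-section rupture.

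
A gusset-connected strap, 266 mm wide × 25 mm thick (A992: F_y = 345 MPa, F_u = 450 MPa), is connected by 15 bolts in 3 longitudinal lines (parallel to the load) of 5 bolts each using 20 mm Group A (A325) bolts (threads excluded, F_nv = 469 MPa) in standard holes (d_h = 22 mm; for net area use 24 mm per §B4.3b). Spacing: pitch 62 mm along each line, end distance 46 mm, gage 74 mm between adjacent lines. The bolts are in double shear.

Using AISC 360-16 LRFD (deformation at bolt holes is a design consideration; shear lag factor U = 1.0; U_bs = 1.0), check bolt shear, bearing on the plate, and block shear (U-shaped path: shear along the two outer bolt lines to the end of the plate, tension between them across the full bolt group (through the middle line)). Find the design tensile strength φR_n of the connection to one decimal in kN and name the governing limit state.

Bolt shear: A_b = π(20)²/4 = 314.16 mm². φR_n = 0.75 × 469 × 314.16 × 15 × 2 = 3315.2 kN.
Bearing (25 mm plate, F_u = 450 MPa): end bolts L_c = 46 − 22/2 = 35, R_n = min(1.2×35×25×450, 2.4×20×25×450) = 472.5 kN/bolt; interior L_c = 62 − 22 = 40, R_n = 540 kN/bolt. φR_n = 0.75 × (3×472.5 + 12×540) = 5923.1 kN.
Block shear: shear path 2×[46+4×62] = 2×294 mm, A_gv = 14700, A_nv = 2×(294 − 4.5×24)×25 = 9300 mm²; tension across gage: (148 − 2×24)×25 = 2500 mm². R_n = min(0.6×450×9300, 0.6×345×14700) + 1.0×450×2500 = min(2511, 3042.9) + 1125 = 3636 kN. φR_n = 0.75 × 3636 = 2727.0 kN.
Governing: min(3315.2, 5923.1, 2727.0) = 2727.0 kN → block shear.

2727.0 kN (block shear governs)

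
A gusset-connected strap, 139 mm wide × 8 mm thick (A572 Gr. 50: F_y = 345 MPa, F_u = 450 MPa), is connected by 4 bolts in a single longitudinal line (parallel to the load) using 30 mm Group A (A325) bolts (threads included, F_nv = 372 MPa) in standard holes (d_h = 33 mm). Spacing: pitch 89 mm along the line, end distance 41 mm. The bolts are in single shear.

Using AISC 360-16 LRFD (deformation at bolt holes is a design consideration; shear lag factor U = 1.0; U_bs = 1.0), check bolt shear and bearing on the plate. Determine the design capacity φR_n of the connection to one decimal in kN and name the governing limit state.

623.7 kN (bearing governs)

Bolt shear: A_b = π(30)²/4 = 706.86 mm². φR_n = 0.75 × 372 × 706.86 × 4 × 1 = 788.9 kN.
Bearing (8 mm plate, F_u = 450 MPa): end bolts L_c = 41 − 33/2 = 24.5, R_n = min(1.2×24.5×8×450, 2.4×30×8×450) = 105.84 kN/bolt; interior L_c = 89 − 33 = 56, R_n = 241.92 kN/bolt. φR_n = 0.75 × (1×105.84 + 3×241.92) = 623.7 kN.
Governing: min(788.9, 623.7) = 623.7 kN → bearing.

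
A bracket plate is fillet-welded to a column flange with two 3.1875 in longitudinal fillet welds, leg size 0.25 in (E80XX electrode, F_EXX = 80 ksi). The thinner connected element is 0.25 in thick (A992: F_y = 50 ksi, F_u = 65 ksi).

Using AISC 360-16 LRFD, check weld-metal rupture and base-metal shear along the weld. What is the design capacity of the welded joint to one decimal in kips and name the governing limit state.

40.6 kips (weld metal governs)

Weld metal: throat = 0.707×0.25 = 0.17675 in, L = 2×3.1875 = 6.375 in. φR_n = 0.75 × 0.6 × 80 × 0.17675 × 6.375 = 40.6 kips.
Base metal shear (0.25 in plate): yield φR_n = 1.0×0.6×50×0.25×6.375 = 47.8 kips; rupture φR_n = 0.75×0.6×65×0.25×6.375 = 46.6 kips; take 46.6 kips (rupture).
Governing: min(40.6, 46.6) = 40.6 kips → weld metal.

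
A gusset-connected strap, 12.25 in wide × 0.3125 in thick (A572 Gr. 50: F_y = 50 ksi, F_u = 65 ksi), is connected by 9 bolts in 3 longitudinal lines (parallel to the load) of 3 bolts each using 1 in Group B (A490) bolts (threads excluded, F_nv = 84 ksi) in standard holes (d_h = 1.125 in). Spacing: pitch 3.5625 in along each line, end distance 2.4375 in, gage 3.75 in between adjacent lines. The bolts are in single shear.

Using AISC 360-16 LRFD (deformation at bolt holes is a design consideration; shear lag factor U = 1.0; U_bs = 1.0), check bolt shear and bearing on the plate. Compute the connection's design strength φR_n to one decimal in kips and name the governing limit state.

Bolt shear: A_b = π(1)²/4 = 0.7854 in². φR_n = 0.75 × 84 × 0.7854 × 9 × 1 = 445.3 kips.
Bearing (0.3125 in plate, F_u = 65 ksi): end bolts L_c = 2.4375 − 1.125/2 = 1.875, R_n = min(1.2×1.875×0.3125×65, 2.4×1×0.3125×65) = 45.703 kips/bolt; interior L_c = 3.5625 − 1.125 = 2.4375, R_n = 48.75 kips/bolt. φR_n = 0.75 × (3×45.703 + 6×48.75) = 322.2 kips.
Governing: min(445.3, 322.2) = 322.2 kips → bearing.

322.2 kips (bearing governs)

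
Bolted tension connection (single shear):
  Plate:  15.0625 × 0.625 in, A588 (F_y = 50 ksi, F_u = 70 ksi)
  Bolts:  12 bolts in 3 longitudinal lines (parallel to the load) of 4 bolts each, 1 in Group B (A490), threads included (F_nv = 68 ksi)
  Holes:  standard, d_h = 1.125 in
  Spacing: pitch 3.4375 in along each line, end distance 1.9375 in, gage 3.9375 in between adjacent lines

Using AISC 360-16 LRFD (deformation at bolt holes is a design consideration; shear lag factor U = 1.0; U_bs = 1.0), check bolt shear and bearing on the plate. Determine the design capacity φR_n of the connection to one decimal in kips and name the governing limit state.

Bolt shear: A_b = π(1)²/4 = 0.7854 in². φR_n = 0.75 × 68 × 0.7854 × 12 × 1 = 480.7 kips.
Bearing (0.625 in plate, F_u = 70 ksi): end bolts L_c = 1.9375 − 1.125/2 = 1.375, R_n = min(1.2×1.375×0.625×70, 2.4×1×0.625×70) = 72.188 kips/bolt; interior L_c = 3.4375 − 1.125 = 2.3125, R_n = 105 kips/bolt. φR_n = 0.75 × (3×72.188 + 9×105) = 871.2 kips.
Governing: min(480.7, 871.2) = 480.7 kips → bolt shear.

480.7 kips (bolt shear governs)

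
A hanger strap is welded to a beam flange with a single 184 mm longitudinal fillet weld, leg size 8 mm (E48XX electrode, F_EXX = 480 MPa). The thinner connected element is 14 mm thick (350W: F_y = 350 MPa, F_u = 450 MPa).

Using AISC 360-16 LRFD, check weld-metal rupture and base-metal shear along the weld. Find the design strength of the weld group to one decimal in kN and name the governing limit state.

224.8 kN (weld metal governs)

Weld metal: throat = 0.707×8 = 5.656 mm, L = 184 mm. φR_n = 0.75 × 0.6 × 480 × 5.656 × 184 = 224.8 kN.
Base metal shear (14 mm plate): yield φR_n = 1.0×0.6×350×14×184 = 541.0 kN; rupture φR_n = 0.75×0.6×450×14×184 = 521.6 kN; take 521.6 kN (rupture).
Governing: min(224.8, 521.6) = 224.8 kN → weld metal.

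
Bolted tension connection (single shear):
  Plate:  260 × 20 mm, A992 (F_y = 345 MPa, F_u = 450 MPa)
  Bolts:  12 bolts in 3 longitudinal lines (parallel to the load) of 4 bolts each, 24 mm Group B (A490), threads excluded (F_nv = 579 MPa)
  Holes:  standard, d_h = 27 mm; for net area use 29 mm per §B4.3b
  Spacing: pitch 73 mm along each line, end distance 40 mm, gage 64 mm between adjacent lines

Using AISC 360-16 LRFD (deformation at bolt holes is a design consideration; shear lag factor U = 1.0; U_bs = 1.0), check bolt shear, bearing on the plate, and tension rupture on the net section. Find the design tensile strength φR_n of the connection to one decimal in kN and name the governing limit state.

Bolt shear: A_b = π(24)²/4 = 452.39 mm². φR_n = 0.75 × 579 × 452.39 × 12 × 1 = 2357.4 kN.
Bearing (20 mm plate, F_u = 450 MPa): end bolts L_c = 40 − 27/2 = 26.5, R_n = min(1.2×26.5×20×450, 2.4×24×20×450) = 286.2 kN/bolt; interior L_c = 73 − 27 = 46, R_n = 496.8 kN/bolt. φR_n = 0.75 × (3×286.2 + 9×496.8) = 3997.4 kN.
Tension rupture (net): A_n = (260 − 3×29)×20 = 3460 mm² (U = 1.0, A_e = A_n). φR_n = 0.75 × 450 × 3460 = 1167.8 kN.
Governing: min(2357.4, 3997.4, 1167.8) = 1167.8 kN → net-section rupture.

1167.8 kN (net-section rupture governs)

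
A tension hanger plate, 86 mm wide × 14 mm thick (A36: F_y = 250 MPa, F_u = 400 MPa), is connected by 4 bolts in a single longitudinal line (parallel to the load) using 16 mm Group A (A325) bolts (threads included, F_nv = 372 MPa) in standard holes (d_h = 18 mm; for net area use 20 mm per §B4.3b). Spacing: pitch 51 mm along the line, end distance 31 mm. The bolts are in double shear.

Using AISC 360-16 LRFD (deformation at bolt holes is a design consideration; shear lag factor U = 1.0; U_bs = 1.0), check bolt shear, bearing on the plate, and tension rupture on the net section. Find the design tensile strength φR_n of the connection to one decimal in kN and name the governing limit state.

277.2 kN (net-section rupture governs)

Bolt shear: A_b = π(16)²/4 = 201.06 mm². φR_n = 0.75 × 372 × 201.06 × 4 × 2 = 448.8 kN.
Bearing (14 mm plate, F_u = 400 MPa): end bolts L_c = 31 − 18/2 = 22, R_n = min(1.2×22×14×400, 2.4×16×14×400) = 147.84 kN/bolt; interior L_c = 51 − 18 = 33, R_n = 215.04 kN/bolt. φR_n = 0.75 × (1×147.84 + 3×215.04) = 594.7 kN.
Tension rupture (net): A_n = (86 − 1×20)×14 = 924 mm² (U = 1.0, A_e = A_n). φR_n = 0.75 × 400 × 924 = 277.2 kN.
Governing: min(448.8, 594.7, 277.2) = 277.2 kN → net-section rupture.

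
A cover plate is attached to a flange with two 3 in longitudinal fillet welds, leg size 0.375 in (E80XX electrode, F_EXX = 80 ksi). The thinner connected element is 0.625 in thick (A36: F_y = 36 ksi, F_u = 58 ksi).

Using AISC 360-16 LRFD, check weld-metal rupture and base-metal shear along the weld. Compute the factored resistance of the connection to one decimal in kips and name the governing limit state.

57.3 kips (weld metal governs)

Weld metal: throat = 0.707×0.375 = 0.26513 in, L = 2×3 = 6 in. φR_n = 0.75 × 0.6 × 80 × 0.26513 × 6 = 57.3 kips.
Base metal shear (0.625 in plate): yield φR_n = 1.0×0.6×36×0.625×6 = 81.0 kips; rupture φR_n = 0.75×0.6×58×0.625×6 = 97.9 kips; take 81.0 kips (yield).
Governing: min(57.3, 81.0) = 57.3 kips → weld metal.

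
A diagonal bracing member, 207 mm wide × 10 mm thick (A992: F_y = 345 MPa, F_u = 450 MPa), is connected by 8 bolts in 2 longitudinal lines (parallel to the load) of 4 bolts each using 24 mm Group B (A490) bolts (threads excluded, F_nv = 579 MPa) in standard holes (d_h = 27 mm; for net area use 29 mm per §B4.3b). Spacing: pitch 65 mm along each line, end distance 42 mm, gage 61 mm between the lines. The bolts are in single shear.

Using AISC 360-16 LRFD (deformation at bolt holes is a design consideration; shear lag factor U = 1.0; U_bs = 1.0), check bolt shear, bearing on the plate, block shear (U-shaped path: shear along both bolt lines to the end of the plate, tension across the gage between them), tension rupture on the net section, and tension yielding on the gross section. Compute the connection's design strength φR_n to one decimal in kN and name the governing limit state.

502.9 kN (net-section rupture governs)

Bolt shear: A_b = π(24)²/4 = 452.39 mm². φR_n = 0.75 × 579 × 452.39 × 8 × 1 = 1571.6 kN.
Bearing (10 mm plate, F_u = 450 MPa): end bolts L_c = 42 − 27/2 = 28.5, R_n = min(1.2×28.5×10×450, 2.4×24×10×450) = 153.9 kN/bolt; interior L_c = 65 − 27 = 38, R_n = 205.2 kN/bolt. φR_n = 0.75 × (2×153.9 + 6×205.2) = 1154.3 kN.
Block shear: shear path 2×[42+3×65] = 2×237 mm, A_gv = 4740, A_nv = 2×(237 − 3.5×29)×10 = 2710 mm²; tension across gage: (61 − 1×29)×10 = 320 mm². R_n = min(0.6×450×2710, 0.6×345×4740) + 1.0×450×320 = min(731.7, 981.18) + 144 = 875.7 kN. φR_n = 0.75 × 875.7 = 656.8 kN.
Tension rupture (net): A_n = (207 − 2×29)×10 = 1490 mm² (U = 1.0, A_e = A_n). φR_n = 0.75 × 450 × 1490 = 502.9 kN.
Tension yield (gross): A_g = 207×10 = 2070 mm². φR_n = 0.90 × 345 × 2070 = 642.7 kN.
Governing: min(1571.6, 1154.3, 656.8, 502.9, 642.7) = 502.9 kN → net-section rupture.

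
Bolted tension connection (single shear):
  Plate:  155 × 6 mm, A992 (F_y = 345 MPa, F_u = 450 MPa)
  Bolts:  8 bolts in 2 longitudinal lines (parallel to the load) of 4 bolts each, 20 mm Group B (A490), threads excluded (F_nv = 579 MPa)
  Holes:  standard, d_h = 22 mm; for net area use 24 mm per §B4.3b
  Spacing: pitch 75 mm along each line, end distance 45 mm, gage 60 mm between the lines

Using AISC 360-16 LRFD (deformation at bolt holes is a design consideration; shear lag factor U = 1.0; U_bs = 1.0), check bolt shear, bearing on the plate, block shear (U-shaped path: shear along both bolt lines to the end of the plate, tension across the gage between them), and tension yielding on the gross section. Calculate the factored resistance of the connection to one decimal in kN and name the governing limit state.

Bolt shear: A_b = π(20)²/4 = 314.16 mm². φR_n = 0.75 × 579 × 314.16 × 8 × 1 = 1091.4 kN.
Bearing (6 mm plate, F_u = 450 MPa): end bolts L_c = 45 − 22/2 = 34, R_n = min(1.2×34×6×450, 2.4×20×6×450) = 110.16 kN/bolt; interior L_c = 75 − 22 = 53, R_n = 129.6 kN/bolt. φR_n = 0.75 × (2×110.16 + 6×129.6) = 748.4 kN.
Block shear: shear path 2×[45+3×75] = 2×270 mm, A_gv = 3240, A_nv = 2×(270 − 3.5×24)×6 = 2232 mm²; tension across gage: (60 − 1×24)×6 = 216 mm². R_n = min(0.6×450×2232, 0.6×345×3240) + 1.0×450×216 = min(602.64, 670.68) + 97.2 = 699.84 kN. φR_n = 0.75 × 699.84 = 524.9 kN.
Tension yield (gross): A_g = 155×6 = 930 mm². φR_n = 0.90 × 345 × 930 = 288.8 kN.
Governing: min(1091.4, 748.4, 524.9, 288.8) = 288.8 kN → gross-section yield.

288.8 kN (gross-section yield governs)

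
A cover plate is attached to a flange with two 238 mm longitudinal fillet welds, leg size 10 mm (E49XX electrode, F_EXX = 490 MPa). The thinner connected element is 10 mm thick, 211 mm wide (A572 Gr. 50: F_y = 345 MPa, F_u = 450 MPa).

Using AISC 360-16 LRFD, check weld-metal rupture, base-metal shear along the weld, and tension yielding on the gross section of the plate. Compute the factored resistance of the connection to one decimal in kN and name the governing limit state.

Weld metal: throat = 0.707×10 = 7.07 mm, L = 2×238 = 476 mm. φR_n = 0.75 × 0.6 × 490 × 7.07 × 476 = 742.1 kN.
Base metal shear (10 mm plate): yield φR_n = 1.0×0.6×345×10×476 = 985.3 kN; rupture φR_n = 0.75×0.6×450×10×476 = 963.9 kN; take 963.9 kN (rupture).
Tension yield (gross): A_g = 211×10 = 2110 mm². φR_n = 0.90 × 345 × 2110 = 655.2 kN.
Governing: min(742.1, 963.9, 655.2) = 655.2 kN → gross-section yield.

655.2 kN (gross-section yield governs)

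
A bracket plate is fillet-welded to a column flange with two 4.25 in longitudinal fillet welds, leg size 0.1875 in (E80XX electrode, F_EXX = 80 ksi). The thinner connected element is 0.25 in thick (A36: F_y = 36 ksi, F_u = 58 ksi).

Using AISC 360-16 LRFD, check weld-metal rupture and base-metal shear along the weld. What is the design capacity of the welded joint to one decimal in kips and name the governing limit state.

Weld metal: throat = 0.707×0.1875 = 0.13256 in, L = 2×4.25 = 8.5 in. φR_n = 0.75 × 0.6 × 80 × 0.13256 × 8.5 = 40.6 kips.
Base metal shear (0.25 in plate): yield φR_n = 1.0×0.6×36×0.25×8.5 = 45.9 kips; rupture φR_n = 0.75×0.6×58×0.25×8.5 = 55.5 kips; take 45.9 kips (yield).
Governing: min(40.6, 45.9) = 40.6 kips → weld metal.

40.6 kips (weld metal governs)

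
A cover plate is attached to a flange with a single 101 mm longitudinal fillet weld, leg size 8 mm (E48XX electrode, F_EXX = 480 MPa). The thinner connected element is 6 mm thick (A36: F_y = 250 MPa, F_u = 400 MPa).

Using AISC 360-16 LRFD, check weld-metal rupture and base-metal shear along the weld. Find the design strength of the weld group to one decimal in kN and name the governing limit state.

Weld metal: throat = 0.707×8 = 5.656 mm, L = 101 mm. φR_n = 0.75 × 0.6 × 480 × 5.656 × 101 = 123.4 kN.
Base metal shear (6 mm plate): yield φR_n = 1.0×0.6×250×6×101 = 90.9 kN; rupture φR_n = 0.75×0.6×400×6×101 = 109.1 kN; take 90.9 kN (yield).
Governing: min(123.4, 90.9) = 90.9 kN → base-metal shear.

90.9 kN (base-metal shear governs)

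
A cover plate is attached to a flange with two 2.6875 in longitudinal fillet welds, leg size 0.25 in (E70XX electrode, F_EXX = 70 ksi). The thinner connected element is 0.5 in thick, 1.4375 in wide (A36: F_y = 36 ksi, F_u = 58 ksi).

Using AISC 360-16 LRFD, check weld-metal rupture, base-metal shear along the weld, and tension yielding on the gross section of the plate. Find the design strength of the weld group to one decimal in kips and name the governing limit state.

Weld metal: throat = 0.707×0.25 = 0.17675 in, L = 2×2.6875 = 5.375 in. φR_n = 0.75 × 0.6 × 70 × 0.17675 × 5.375 = 29.9 kips.
Base metal shear (0.5 in plate): yield φR_n = 1.0×0.6×36×0.5×5.375 = 58.1 kips; rupture φR_n = 0.75×0.6×58×0.5×5.375 = 70.1 kips; take 58.1 kips (yield).
Tension yield (gross): A_g = 1.4375×0.5 = 0.71875 in². φR_n = 0.90 × 36 × 0.71875 = 23.3 kips.
Governing: min(29.9, 58.1, 23.3) = 23.3 kips → gross-section yield.

23.3 kips (gross-section yield governs)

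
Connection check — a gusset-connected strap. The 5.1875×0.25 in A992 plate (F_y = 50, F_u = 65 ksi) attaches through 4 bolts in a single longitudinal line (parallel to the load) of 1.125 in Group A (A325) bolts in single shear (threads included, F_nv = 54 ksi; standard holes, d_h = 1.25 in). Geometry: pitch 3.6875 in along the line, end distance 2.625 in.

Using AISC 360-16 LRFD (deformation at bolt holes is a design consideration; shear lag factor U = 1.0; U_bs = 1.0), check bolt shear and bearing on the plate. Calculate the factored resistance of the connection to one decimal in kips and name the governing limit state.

128.0 kips (bearing governs)

Bolt shear: A_b = π(1.125)²/4 = 0.99402 in². φR_n = 0.75 × 54 × 0.99402 × 4 × 1 = 161.0 kips.
Bearing (0.25 in plate, F_u = 65 ksi): end bolts L_c = 2.625 − 1.25/2 = 2, R_n = min(1.2×2×0.25×65, 2.4×1.125×0.25×65) = 39 kips/bolt; interior L_c = 3.6875 − 1.25 = 2.4375, R_n = 43.875 kips/bolt. φR_n = 0.75 × (1×39 + 3×43.875) = 128.0 kips.
Governing: min(161.0, 128.0) = 128.0 kips → bearing.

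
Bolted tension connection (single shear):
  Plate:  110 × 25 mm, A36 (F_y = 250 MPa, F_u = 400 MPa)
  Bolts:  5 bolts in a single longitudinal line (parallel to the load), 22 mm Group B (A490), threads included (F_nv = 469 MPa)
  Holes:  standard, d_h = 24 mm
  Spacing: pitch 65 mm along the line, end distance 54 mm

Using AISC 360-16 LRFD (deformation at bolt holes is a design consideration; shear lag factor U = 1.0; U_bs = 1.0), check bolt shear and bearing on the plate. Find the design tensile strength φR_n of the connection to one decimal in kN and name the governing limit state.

668.6 kN (bolt shear governs)

Bolt shear: A_b = π(22)²/4 = 380.13 mm². φR_n = 0.75 × 469 × 380.13 × 5 × 1 = 668.6 kN.
Bearing (25 mm plate, F_u = 400 MPa): end bolts L_c = 54 − 24/2 = 42, R_n = min(1.2×42×25×400, 2.4×22×25×400) = 504 kN/bolt; interior L_c = 65 − 24 = 41, R_n = 492 kN/bolt. φR_n = 0.75 × (1×504 + 4×492) = 1854.0 kN.
Governing: min(668.6, 1854.0) = 668.6 kN → bolt shear.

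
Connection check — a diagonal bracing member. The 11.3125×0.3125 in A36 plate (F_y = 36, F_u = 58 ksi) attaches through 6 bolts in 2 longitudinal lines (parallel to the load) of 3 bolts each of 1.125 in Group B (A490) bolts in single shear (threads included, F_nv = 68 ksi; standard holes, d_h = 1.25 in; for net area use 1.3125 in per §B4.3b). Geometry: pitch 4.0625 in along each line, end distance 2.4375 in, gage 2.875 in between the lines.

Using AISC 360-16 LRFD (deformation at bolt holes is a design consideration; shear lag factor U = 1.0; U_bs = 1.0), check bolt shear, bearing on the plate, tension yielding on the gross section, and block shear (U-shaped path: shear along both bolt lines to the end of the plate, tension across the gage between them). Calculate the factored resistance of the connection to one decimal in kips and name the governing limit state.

Bolt shear: A_b = π(1.125)²/4 = 0.99402 in². φR_n = 0.75 × 68 × 0.99402 × 6 × 1 = 304.2 kips.
Bearing (0.3125 in plate, F_u = 58 ksi): end bolts L_c = 2.4375 − 1.25/2 = 1.8125, R_n = min(1.2×1.8125×0.3125×58, 2.4×1.125×0.3125×58) = 39.422 kips/bolt; interior L_c = 4.0625 − 1.25 = 2.8125, R_n = 48.938 kips/bolt. φR_n = 0.75 × (2×39.422 + 4×48.938) = 205.9 kips.
Tension yield (gross): A_g = 11.3125×0.3125 = 3.5352 in². φR_n = 0.90 × 36 × 3.5352 = 114.5 kips.
Block shear: shear path 2×[2.4375+2×4.0625] = 2×10.5625 in, A_gv = 6.6016, A_nv = 2×(10.5625 − 2.5×1.3125)×0.3125 = 4.5508 in²; tension across gage: (2.875 − 1×1.3125)×0.3125 = 0.48828 in². R_n = min(0.6×58×4.5508, 0.6×36×6.6016) + 1.0×58×0.48828 = min(158.37, 142.59) + 28.32 = 170.91 kips. φR_n = 0.75 × 170.91 = 128.2 kips.
Governing: min(304.2, 205.9, 114.5, 128.2) = 114.5 kips → gross-section yield.

114.5 kips (gross-section yield governs)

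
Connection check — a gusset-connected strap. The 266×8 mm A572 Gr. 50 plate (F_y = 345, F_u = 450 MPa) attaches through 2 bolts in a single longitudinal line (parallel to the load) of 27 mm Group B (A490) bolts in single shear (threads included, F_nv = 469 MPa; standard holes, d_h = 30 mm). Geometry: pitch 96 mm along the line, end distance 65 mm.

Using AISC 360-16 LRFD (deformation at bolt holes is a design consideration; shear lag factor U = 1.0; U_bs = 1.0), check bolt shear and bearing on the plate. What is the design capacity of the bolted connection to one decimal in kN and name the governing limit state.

Bolt shear: A_b = π(27)²/4 = 572.56 mm². φR_n = 0.75 × 469 × 572.56 × 2 × 1 = 402.8 kN.
Bearing (8 mm plate, F_u = 450 MPa): end bolts L_c = 65 − 30/2 = 50, R_n = min(1.2×50×8×450, 2.4×27×8×450) = 216 kN/bolt; interior L_c = 96 − 30 = 66, R_n = 233.28 kN/bolt. φR_n = 0.75 × (1×216 + 1×233.28) = 337.0 kN.
Governing: min(402.8, 337.0) = 337.0 kN → bearing.

337.0 kN (bearing governs)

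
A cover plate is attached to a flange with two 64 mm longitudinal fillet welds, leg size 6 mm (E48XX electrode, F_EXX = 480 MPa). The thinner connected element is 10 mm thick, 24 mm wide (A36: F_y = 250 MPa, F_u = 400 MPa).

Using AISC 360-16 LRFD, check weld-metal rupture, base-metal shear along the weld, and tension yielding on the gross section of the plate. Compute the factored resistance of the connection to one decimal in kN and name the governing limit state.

Weld metal: throat = 0.707×6 = 4.242 mm, L = 2×64 = 128 mm. φR_n = 0.75 × 0.6 × 480 × 4.242 × 128 = 117.3 kN.
Base metal shear (10 mm plate): yield φR_n = 1.0×0.6×250×10×128 = 192.0 kN; rupture φR_n = 0.75×0.6×400×10×128 = 230.4 kN; take 192.0 kN (yield).
Tension yield (gross): A_g = 24×10 = 240 mm². φR_n = 0.90 × 250 × 240 = 54.0 kN.
Governing: min(117.3, 192.0, 54.0) = 54.0 kN → gross-section yield.

54.0 kN (gross-section yield governs)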